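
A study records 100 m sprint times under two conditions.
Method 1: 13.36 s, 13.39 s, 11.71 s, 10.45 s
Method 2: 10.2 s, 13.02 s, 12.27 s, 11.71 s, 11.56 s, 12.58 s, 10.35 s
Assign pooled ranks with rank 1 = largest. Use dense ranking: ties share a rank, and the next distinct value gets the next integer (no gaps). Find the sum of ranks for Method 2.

Sorted (descending): 13.39, 13.36, 13.02, 12.58, 12.27, 11.71, 11.71, 11.56, 10.45, 10.35, 10.2
The 2 values of 11.71 share dense rank 6.
Remaining distinct values take the next consecutive integers.
Method 2 values → pooled ranks: 10.2→10, 13.02→3, 12.27→5, 11.71→6, 11.56→7, 12.58→4, 10.35→9
Rank sum = 10 + 3 + 5 + 6 + 7 + 4 + 9 = 44

44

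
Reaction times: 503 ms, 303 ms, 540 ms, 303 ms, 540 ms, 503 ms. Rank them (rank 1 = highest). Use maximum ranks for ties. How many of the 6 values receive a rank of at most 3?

2

Sorted (descending): 540, 540, 503, 503, 303, 303
The 2 values of 540 occupy positions 1–2 → each gets rank 2.
The 2 values of 503 occupy positions 3–4 → each gets rank 4.
The 2 values of 303 occupy positions 5–6 → each gets rank 6.
Ranks ≤ 3: {2, 2} → 2 values.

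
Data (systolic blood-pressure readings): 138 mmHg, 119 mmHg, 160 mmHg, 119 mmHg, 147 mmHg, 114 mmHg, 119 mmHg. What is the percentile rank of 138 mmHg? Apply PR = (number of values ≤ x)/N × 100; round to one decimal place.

N = 7.
Strictly below 138: 4. Equal to 138: 1.
PR = 5/7 × 100 = 71.4

71.4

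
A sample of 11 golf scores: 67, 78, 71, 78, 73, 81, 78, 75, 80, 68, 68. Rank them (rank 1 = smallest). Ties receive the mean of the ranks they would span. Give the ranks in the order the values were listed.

1, 8, 4, 8, 5, 11, 8, 6, 10, 2.5, 2.5

Sorted (ascending): 67, 68, 68, 71, 73, 75, 78, 78, 78, 80, 81
The 2 values of 68 occupy positions 2–3 → average rank (2+3)/2 = 2.5.
The 3 values of 78 occupy positions 7–9 → average rank 8.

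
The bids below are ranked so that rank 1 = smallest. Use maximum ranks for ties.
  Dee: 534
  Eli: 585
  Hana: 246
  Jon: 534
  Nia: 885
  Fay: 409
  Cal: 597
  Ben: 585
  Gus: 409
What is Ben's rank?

7

Sorted (ascending): 246, 409, 409, 534, 534, 585, 585, 597, 885
The 2 values of 409 occupy positions 2–3 → each gets rank 3.
The 2 values of 534 occupy positions 4–5 → each gets rank 5.
The 2 values of 585 occupy positions 6–7 → each gets rank 7.
Ben has value 585 → rank 7.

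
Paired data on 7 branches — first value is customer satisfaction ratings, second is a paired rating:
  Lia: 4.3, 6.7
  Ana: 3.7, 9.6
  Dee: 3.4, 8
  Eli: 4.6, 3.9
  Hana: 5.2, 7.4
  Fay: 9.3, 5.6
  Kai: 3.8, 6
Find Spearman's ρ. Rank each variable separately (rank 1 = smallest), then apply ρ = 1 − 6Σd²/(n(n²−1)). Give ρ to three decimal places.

Ranks of variable 1: 4, 2, 1, 5, 6, 7, 3
Ranks of variable 2: 4, 7, 6, 1, 5, 2, 3
d = r₁ − r₂: 0, -5, -5, 4, 1, 5, 0
d²: 0, 25, 25, 16, 1, 25, 0; Σd² = 92
ρ = 1 − 6·92/(7·48) = 1 − 552/336 = -0.643

-0.643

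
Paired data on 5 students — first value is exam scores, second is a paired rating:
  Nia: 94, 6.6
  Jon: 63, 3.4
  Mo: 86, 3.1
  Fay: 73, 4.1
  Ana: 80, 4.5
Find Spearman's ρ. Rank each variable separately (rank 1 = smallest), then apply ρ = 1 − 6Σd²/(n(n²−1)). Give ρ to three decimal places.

Ranks of variable 1: 5, 1, 4, 2, 3
Ranks of variable 2: 5, 2, 1, 3, 4
d = r₁ − r₂: 0, -1, 3, -1, -1
d²: 0, 1, 9, 1, 1; Σd² = 12
ρ = 1 − 6·12/(5·24) = 1 − 72/120 = 0.400

0.400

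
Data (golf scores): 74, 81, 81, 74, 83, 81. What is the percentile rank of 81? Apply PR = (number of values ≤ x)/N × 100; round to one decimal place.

83.3

N = 6.
Strictly below 81: 2. Equal to 81: 3.
PR = 5/6 × 100 = 83.3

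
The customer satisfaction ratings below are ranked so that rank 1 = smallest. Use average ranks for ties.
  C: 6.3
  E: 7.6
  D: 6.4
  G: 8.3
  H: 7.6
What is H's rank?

Sorted (ascending): 6.3, 6.4, 7.6, 7.6, 8.3
The 2 values of 7.6 occupy positions 3–4 → average rank (3+4)/2 = 3.5.
H has value 7.6 → rank 3.5.

3.5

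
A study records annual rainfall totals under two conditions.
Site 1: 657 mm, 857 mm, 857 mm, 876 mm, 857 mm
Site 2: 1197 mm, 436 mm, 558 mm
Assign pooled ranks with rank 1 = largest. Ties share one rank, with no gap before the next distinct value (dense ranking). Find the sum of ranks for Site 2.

Sorted (descending): 1197, 876, 857, 857, 857, 657, 558, 436
The 3 values of 857 share dense rank 3.
Remaining distinct values take the next consecutive integers.
Site 2 values → pooled ranks: 1197→1, 436→6, 558→5
Rank sum = 1 + 6 + 5 = 12

12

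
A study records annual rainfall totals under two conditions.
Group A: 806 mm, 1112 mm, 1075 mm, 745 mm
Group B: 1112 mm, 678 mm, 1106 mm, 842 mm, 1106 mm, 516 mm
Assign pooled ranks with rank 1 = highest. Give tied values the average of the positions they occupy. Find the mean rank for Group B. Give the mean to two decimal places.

5.58

Sorted (descending): 1112, 1112, 1106, 1106, 1075, 842, 806, 745, 678, 516
The 2 values of 1112 occupy positions 1–2 → average rank (1+2)/2 = 1.5.
The 2 values of 1106 occupy positions 3–4 → average rank (3+4)/2 = 3.5.
Group B values → pooled ranks: 1112→1.5, 678→9, 1106→3.5, 842→6, 1106→3.5, 516→10
Mean rank = (1.5 + 9 + 3.5 + 6 + 3.5 + 10) / 6 = 5.58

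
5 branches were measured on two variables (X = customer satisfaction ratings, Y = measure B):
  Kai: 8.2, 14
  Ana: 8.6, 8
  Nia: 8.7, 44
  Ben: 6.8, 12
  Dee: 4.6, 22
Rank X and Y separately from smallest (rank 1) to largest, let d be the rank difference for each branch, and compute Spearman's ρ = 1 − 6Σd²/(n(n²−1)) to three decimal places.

Ranks of variable 1: 3, 4, 5, 2, 1
Ranks of variable 2: 3, 1, 5, 2, 4
d = r₁ − r₂: 0, 3, 0, 0, -3
d²: 0, 9, 0, 0, 9; Σd² = 18
ρ = 1 − 6·18/(5·24) = 1 − 108/120 = 0.100

0.100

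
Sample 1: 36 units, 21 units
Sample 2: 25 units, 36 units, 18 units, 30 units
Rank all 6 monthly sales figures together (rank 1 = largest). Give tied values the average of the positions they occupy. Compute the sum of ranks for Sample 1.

Sorted (descending): 36, 36, 30, 25, 21, 18
The 2 values of 36 occupy positions 1–2 → average rank (1+2)/2 = 1.5.
Sample 1 values → pooled ranks: 36→1.5, 21→5
Rank sum = 1.5 + 5 = 6.5

6.5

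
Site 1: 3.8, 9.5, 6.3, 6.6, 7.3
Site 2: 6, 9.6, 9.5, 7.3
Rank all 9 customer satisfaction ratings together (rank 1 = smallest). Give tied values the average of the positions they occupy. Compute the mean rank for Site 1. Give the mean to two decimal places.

Sorted (ascending): 3.8, 6, 6.3, 6.6, 7.3, 7.3, 9.5, 9.5, 9.6
The 2 values of 7.3 occupy positions 5–6 → average rank (5+6)/2 = 5.5.
The 2 values of 9.5 occupy positions 7–8 → average rank (7+8)/2 = 7.5.
Site 1 values → pooled ranks: 3.8→1, 9.5→7.5, 6.3→3, 6.6→4, 7.3→5.5
Mean rank = (1 + 7.5 + 3 + 4 + 5.5) / 5 = 4.20

4.20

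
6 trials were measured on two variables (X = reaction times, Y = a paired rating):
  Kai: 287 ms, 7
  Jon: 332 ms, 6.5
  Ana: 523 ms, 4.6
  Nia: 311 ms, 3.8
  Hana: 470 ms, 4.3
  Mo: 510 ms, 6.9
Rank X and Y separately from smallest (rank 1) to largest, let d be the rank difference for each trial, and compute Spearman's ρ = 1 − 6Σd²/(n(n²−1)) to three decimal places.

-0.143

Ranks of variable 1: 1, 3, 6, 2, 4, 5
Ranks of variable 2: 6, 4, 3, 1, 2, 5
d = r₁ − r₂: -5, -1, 3, 1, 2, 0
d²: 25, 1, 9, 1, 4, 0; Σd² = 40
ρ = 1 − 6·40/(6·35) = 1 − 240/210 = -0.143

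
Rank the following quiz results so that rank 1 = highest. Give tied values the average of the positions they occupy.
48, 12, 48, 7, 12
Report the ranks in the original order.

1.5, 3.5, 1.5, 5, 3.5

Sorted (descending): 48, 48, 12, 12, 7
The 2 values of 48 occupy positions 1–2 → average rank (1+2)/2 = 1.5.
The 2 values of 12 occupy positions 3–4 → average rank (3+4)/2 = 3.5.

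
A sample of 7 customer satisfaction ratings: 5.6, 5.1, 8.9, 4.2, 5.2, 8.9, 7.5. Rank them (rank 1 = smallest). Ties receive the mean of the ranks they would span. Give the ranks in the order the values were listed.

4, 2, 6.5, 1, 3, 6.5, 5

Sorted (ascending): 4.2, 5.1, 5.2, 5.6, 7.5, 8.9, 8.9
The 2 values of 8.9 occupy positions 6–7 → average rank (6+7)/2 = 6.5.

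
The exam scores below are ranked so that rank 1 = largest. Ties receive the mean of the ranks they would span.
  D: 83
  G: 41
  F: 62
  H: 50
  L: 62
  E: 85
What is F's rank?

3.5

Sorted (descending): 85, 83, 62, 62, 50, 41
The 2 values of 62 occupy positions 3–4 → average rank (3+4)/2 = 3.5.
F has value 62 → rank 3.5.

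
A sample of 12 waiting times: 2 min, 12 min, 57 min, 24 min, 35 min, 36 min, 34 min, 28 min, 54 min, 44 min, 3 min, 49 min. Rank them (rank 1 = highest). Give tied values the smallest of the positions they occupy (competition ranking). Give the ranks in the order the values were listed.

12, 10, 1, 9, 6, 5, 7, 8, 2, 4, 11, 3

Sorted (descending): 57, 54, 49, 44, 36, 35, 34, 28, 24, 12, 3, 2
No ties — each value takes its position as its rank.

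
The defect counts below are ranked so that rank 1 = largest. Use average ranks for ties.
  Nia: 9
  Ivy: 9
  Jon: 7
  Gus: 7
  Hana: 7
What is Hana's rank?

Sorted (descending): 9, 9, 7, 7, 7
The 2 values of 9 occupy positions 1–2 → average rank (1+2)/2 = 1.5.
The 3 values of 7 occupy positions 3–5 → average rank 4.
Hana has value 7 → rank 4.

4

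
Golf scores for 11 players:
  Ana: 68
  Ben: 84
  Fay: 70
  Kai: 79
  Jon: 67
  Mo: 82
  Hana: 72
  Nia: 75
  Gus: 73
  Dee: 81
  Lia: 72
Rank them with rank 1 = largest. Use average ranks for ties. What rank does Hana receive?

Sorted (descending): 84, 82, 81, 79, 75, 73, 72, 72, 70, 68, 67
The 2 values of 72 occupy positions 7–8 → average rank (7+8)/2 = 7.5.
Hana has value 72 → rank 7.5.

7.5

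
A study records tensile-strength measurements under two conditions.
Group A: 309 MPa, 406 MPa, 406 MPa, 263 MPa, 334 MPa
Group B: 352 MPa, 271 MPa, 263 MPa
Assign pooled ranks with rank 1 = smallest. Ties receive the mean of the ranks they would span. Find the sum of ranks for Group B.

10.5

Sorted (ascending): 263, 263, 271, 309, 334, 352, 406, 406
The 2 values of 263 occupy positions 1–2 → average rank (1+2)/2 = 1.5.
The 2 values of 406 occupy positions 7–8 → average rank (7+8)/2 = 7.5.
Group B values → pooled ranks: 352→6, 271→3, 263→1.5
Rank sum = 6 + 3 + 1.5 = 10.5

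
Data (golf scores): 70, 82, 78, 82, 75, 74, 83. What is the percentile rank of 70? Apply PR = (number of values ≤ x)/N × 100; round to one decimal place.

N = 7.
Strictly below 70: 0. Equal to 70: 1.
PR = 1/7 × 100 = 14.3

14.3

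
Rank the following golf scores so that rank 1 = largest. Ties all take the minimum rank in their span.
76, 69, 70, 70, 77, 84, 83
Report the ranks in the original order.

Sorted (descending): 84, 83, 77, 76, 70, 70, 69
The 2 values of 70 occupy positions 5–6 → each gets rank 5.

4, 7, 5, 5, 3, 1, 2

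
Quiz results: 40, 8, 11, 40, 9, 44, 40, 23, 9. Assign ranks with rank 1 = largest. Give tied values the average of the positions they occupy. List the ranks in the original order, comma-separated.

3, 9, 6, 3, 7.5, 1, 3, 5, 7.5

Sorted (descending): 44, 40, 40, 40, 23, 11, 9, 9, 8
The 3 values of 40 occupy positions 2–4 → average rank 3.
The 2 values of 9 occupy positions 7–8 → average rank (7+8)/2 = 7.5.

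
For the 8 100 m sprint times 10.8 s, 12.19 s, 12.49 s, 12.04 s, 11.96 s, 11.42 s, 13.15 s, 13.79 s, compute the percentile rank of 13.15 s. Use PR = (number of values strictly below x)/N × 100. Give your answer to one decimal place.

75.0

N = 8.
Strictly below 13.15: 6. Equal to 13.15: 1.
PR = 6/8 × 100 = 75.0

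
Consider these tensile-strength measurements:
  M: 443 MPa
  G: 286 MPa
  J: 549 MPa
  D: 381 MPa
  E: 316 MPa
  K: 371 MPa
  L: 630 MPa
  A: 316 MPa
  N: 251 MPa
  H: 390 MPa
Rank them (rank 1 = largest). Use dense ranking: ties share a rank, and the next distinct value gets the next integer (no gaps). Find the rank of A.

7

Sorted (descending): 630, 549, 443, 390, 381, 371, 316, 316, 286, 251
The 2 values of 316 share dense rank 7.
Remaining distinct values take the next consecutive integers.
A has value 316 MPa → rank 7.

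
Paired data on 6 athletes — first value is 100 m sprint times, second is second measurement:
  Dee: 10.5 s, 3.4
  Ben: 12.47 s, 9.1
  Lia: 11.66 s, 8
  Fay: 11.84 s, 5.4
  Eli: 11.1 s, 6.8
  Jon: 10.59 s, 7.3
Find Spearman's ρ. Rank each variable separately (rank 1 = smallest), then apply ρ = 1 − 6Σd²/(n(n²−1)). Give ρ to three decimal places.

0.600

Ranks of variable 1: 1, 6, 4, 5, 3, 2
Ranks of variable 2: 1, 6, 5, 2, 3, 4
d = r₁ − r₂: 0, 0, -1, 3, 0, -2
d²: 0, 0, 1, 9, 0, 4; Σd² = 14
ρ = 1 − 6·14/(6·35) = 1 − 84/210 = 0.600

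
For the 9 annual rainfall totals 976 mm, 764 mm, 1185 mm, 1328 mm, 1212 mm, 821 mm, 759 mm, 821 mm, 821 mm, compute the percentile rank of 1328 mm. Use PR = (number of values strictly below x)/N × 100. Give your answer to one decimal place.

88.9

N = 9.
Strictly below 1328: 8. Equal to 1328: 1.
PR = 8/9 × 100 = 88.9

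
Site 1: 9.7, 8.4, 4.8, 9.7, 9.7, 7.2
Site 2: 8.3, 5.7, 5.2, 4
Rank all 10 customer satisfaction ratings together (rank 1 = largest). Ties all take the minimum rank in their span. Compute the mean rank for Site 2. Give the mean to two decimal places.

7.50

Sorted (descending): 9.7, 9.7, 9.7, 8.4, 8.3, 7.2, 5.7, 5.2, 4.8, 4
The 3 values of 9.7 occupy positions 1–3 → each gets rank 1.
Site 2 values → pooled ranks: 8.3→5, 5.7→7, 5.2→8, 4→10
Mean rank = (5 + 7 + 8 + 10) / 4 = 7.50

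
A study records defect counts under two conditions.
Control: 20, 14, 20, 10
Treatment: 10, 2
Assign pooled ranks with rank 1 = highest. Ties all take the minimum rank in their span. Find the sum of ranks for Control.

9

Sorted (descending): 20, 20, 14, 10, 10, 2
The 2 values of 20 occupy positions 1–2 → each gets rank 1.
The 2 values of 10 occupy positions 4–5 → each gets rank 4.
Control values → pooled ranks: 20→1, 14→3, 20→1, 10→4
Rank sum = 1 + 3 + 1 + 4 = 9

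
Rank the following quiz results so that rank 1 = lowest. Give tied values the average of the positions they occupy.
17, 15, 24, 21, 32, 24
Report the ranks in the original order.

Sorted (ascending): 15, 17, 21, 24, 24, 32
The 2 values of 24 occupy positions 4–5 → average rank (4+5)/2 = 4.5.

2, 1, 4.5, 3, 6, 4.5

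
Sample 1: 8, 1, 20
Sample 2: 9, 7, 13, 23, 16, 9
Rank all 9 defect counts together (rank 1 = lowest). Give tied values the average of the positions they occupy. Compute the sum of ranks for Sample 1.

12

Sorted (ascending): 1, 7, 8, 9, 9, 13, 16, 20, 23
The 2 values of 9 occupy positions 4–5 → average rank (4+5)/2 = 4.5.
Sample 1 values → pooled ranks: 8→3, 1→1, 20→8
Rank sum = 3 + 1 + 8 = 12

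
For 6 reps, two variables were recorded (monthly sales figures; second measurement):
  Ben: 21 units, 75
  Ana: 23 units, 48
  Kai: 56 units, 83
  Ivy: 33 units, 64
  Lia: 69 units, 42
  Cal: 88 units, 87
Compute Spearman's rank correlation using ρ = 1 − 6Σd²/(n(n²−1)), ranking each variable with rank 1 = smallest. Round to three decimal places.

Ranks of variable 1: 1, 2, 4, 3, 5, 6
Ranks of variable 2: 4, 2, 5, 3, 1, 6
d = r₁ − r₂: -3, 0, -1, 0, 4, 0
d²: 9, 0, 1, 0, 16, 0; Σd² = 26
ρ = 1 − 6·26/(6·35) = 1 − 156/210 = 0.257

0.257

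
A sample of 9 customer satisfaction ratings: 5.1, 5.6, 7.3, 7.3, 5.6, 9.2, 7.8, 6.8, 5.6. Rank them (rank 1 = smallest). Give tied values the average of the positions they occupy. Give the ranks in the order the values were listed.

1, 3, 6.5, 6.5, 3, 9, 8, 5, 3

Sorted (ascending): 5.1, 5.6, 5.6, 5.6, 6.8, 7.3, 7.3, 7.8, 9.2
The 3 values of 5.6 occupy positions 2–4 → average rank 3.
The 2 values of 7.3 occupy positions 6–7 → average rank (6+7)/2 = 6.5.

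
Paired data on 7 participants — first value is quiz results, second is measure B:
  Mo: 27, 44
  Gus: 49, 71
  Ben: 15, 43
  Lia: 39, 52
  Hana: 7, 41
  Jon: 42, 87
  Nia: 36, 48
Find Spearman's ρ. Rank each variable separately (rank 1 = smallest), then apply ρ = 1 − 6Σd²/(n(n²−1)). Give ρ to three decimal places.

Ranks of variable 1: 3, 7, 2, 5, 1, 6, 4
Ranks of variable 2: 3, 6, 2, 5, 1, 7, 4
d = r₁ − r₂: 0, 1, 0, 0, 0, -1, 0
d²: 0, 1, 0, 0, 0, 1, 0; Σd² = 2
ρ = 1 − 6·2/(7·48) = 1 − 12/336 = 0.964

0.964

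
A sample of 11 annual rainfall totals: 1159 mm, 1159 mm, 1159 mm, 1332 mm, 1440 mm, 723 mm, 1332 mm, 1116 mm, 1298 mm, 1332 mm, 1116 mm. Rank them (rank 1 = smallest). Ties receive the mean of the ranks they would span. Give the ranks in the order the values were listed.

5, 5, 5, 9, 11, 1, 9, 2.5, 7, 9, 2.5

Sorted (ascending): 723, 1116, 1116, 1159, 1159, 1159, 1298, 1332, 1332, 1332, 1440
The 2 values of 1116 occupy positions 2–3 → average rank (2+3)/2 = 2.5.
The 3 values of 1159 occupy positions 4–6 → average rank 5.
The 3 values of 1332 occupy positions 8–10 → average rank 9.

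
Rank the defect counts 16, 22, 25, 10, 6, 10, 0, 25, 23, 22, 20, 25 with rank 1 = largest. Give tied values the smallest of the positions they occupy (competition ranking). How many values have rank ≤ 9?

10

Sorted (descending): 25, 25, 25, 23, 22, 22, 20, 16, 10, 10, 6, 0
The 3 values of 25 occupy positions 1–3 → each gets rank 1.
The 2 values of 22 occupy positions 5–6 → each gets rank 5.
The 2 values of 10 occupy positions 9–10 → each gets rank 9.
Ranks ≤ 9: {1, 1, 1, 4, 5, 5, 7, 8, 9, 9} → 10 values.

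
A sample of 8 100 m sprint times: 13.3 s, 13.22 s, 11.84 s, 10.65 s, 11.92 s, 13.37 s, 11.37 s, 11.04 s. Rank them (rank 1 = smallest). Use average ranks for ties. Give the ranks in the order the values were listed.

Sorted (ascending): 10.65, 11.04, 11.37, 11.84, 11.92, 13.22, 13.3, 13.37
No ties — each value takes its position as its rank.

7, 6, 4, 1, 5, 8, 3, 2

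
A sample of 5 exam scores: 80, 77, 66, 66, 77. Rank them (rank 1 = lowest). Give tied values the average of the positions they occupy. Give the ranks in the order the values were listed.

5, 3.5, 1.5, 1.5, 3.5

Sorted (ascending): 66, 66, 77, 77, 80
The 2 values of 66 occupy positions 1–2 → average rank (1+2)/2 = 1.5.
The 2 values of 77 occupy positions 3–4 → average rank (3+4)/2 = 3.5.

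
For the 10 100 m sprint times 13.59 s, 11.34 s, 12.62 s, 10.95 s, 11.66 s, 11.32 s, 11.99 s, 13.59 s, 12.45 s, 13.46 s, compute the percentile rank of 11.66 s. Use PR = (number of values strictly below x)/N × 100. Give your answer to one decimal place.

N = 10.
Strictly below 11.66: 3. Equal to 11.66: 1.
PR = 3/10 × 100 = 30.0

30.0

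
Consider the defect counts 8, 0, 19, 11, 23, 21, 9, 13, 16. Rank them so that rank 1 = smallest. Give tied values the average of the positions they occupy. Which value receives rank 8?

Sorted (ascending): 0, 8, 9, 11, 13, 16, 19, 21, 23
No ties — each value takes its position as its rank.
Rank 8 → value 21.

21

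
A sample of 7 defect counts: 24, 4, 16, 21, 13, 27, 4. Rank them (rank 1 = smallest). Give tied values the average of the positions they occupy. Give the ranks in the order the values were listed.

6, 1.5, 4, 5, 3, 7, 1.5

Sorted (ascending): 4, 4, 13, 16, 21, 24, 27
The 2 values of 4 occupy positions 1–2 → average rank (1+2)/2 = 1.5.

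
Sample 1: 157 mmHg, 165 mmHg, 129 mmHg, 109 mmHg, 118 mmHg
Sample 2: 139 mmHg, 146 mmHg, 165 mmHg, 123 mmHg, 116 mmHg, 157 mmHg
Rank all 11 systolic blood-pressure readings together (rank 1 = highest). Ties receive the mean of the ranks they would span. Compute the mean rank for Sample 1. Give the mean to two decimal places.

Sorted (descending): 165, 165, 157, 157, 146, 139, 129, 123, 118, 116, 109
The 2 values of 165 occupy positions 1–2 → average rank (1+2)/2 = 1.5.
The 2 values of 157 occupy positions 3–4 → average rank (3+4)/2 = 3.5.
Sample 1 values → pooled ranks: 157→3.5, 165→1.5, 129→7, 109→11, 118→9
Mean rank = (3.5 + 1.5 + 7 + 11 + 9) / 5 = 6.40

6.40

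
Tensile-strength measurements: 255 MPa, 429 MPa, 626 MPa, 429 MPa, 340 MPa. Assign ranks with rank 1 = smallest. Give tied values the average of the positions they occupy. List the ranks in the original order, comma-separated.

Sorted (ascending): 255, 340, 429, 429, 626
The 2 values of 429 occupy positions 3–4 → average rank (3+4)/2 = 3.5.

1, 3.5, 5, 3.5, 2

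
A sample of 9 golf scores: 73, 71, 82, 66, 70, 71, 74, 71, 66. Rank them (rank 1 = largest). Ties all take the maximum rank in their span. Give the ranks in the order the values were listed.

3, 6, 1, 9, 7, 6, 2, 6, 9

Sorted (descending): 82, 74, 73, 71, 71, 71, 70, 66, 66
The 3 values of 71 occupy positions 4–6 → each gets rank 6.
The 2 values of 66 occupy positions 8–9 → each gets rank 9.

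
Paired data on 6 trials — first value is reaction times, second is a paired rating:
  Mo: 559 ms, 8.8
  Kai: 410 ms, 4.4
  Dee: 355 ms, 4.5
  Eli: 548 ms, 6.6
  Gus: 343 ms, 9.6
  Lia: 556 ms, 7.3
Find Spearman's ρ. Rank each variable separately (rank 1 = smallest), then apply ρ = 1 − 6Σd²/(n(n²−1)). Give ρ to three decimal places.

0.086

Ranks of variable 1: 6, 3, 2, 4, 1, 5
Ranks of variable 2: 5, 1, 2, 3, 6, 4
d = r₁ − r₂: 1, 2, 0, 1, -5, 1
d²: 1, 4, 0, 1, 25, 1; Σd² = 32
ρ = 1 − 6·32/(6·35) = 1 − 192/210 = 0.086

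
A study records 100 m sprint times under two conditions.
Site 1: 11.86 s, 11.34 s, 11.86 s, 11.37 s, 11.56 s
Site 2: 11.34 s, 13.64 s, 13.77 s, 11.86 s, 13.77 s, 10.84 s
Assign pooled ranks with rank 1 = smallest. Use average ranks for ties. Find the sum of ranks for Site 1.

Sorted (ascending): 10.84, 11.34, 11.34, 11.37, 11.56, 11.86, 11.86, 11.86, 13.64, 13.77, 13.77
The 2 values of 11.34 occupy positions 2–3 → average rank (2+3)/2 = 2.5.
The 3 values of 11.86 occupy positions 6–8 → average rank 7.
The 2 values of 13.77 occupy positions 10–11 → average rank (10+11)/2 = 10.5.
Site 1 values → pooled ranks: 11.86→7, 11.34→2.5, 11.86→7, 11.37→4, 11.56→5
Rank sum = 7 + 2.5 + 7 + 4 + 5 = 25.5

25.5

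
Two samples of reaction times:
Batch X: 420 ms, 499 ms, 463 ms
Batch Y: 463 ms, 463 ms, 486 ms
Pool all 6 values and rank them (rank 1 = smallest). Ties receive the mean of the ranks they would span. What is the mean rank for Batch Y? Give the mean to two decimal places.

Sorted (ascending): 420, 463, 463, 463, 486, 499
The 3 values of 463 occupy positions 2–4 → average rank 3.
Batch Y values → pooled ranks: 463→3, 463→3, 486→5
Mean rank = (3 + 3 + 5) / 3 = 3.67

3.67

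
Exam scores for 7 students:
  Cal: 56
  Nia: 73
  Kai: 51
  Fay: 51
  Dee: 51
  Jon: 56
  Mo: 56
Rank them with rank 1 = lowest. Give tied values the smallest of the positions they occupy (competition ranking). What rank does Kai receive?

1

Sorted (ascending): 51, 51, 51, 56, 56, 56, 73
The 3 values of 51 occupy positions 1–3 → each gets rank 1.
The 3 values of 56 occupy positions 4–6 → each gets rank 4.
Kai has value 51 → rank 1.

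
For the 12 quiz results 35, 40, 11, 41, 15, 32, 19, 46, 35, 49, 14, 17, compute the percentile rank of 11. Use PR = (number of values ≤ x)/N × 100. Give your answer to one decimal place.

8.3

N = 12.
Strictly below 11: 0. Equal to 11: 1.
PR = 1/12 × 100 = 8.3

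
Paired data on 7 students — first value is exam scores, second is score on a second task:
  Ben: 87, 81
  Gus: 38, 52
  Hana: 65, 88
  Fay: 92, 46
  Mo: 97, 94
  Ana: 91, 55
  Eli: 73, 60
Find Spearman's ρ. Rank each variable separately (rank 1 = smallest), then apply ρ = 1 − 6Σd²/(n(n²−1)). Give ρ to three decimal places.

Ranks of variable 1: 4, 1, 2, 6, 7, 5, 3
Ranks of variable 2: 5, 2, 6, 1, 7, 3, 4
d = r₁ − r₂: -1, -1, -4, 5, 0, 2, -1
d²: 1, 1, 16, 25, 0, 4, 1; Σd² = 48
ρ = 1 − 6·48/(7·48) = 1 − 288/336 = 0.143

0.143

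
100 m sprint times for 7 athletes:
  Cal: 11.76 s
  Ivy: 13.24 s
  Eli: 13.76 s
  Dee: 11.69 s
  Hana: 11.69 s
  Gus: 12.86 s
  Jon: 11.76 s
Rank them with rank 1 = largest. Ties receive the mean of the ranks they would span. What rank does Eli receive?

Sorted (descending): 13.76, 13.24, 12.86, 11.76, 11.76, 11.69, 11.69
The 2 values of 11.76 occupy positions 4–5 → average rank (4+5)/2 = 4.5.
The 2 values of 11.69 occupy positions 6–7 → average rank (6+7)/2 = 6.5.
Eli has value 13.76 s → rank 1.

1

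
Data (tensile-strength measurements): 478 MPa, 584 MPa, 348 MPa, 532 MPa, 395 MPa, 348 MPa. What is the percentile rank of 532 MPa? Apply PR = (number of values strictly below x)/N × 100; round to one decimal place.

66.7

N = 6.
Strictly below 532: 4. Equal to 532: 1.
PR = 4/6 × 100 = 66.7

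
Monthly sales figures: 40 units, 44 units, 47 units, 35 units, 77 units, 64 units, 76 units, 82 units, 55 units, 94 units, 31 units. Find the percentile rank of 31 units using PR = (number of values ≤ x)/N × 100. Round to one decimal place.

N = 11.
Strictly below 31: 0. Equal to 31: 1.
PR = 1/11 × 100 = 9.1

9.1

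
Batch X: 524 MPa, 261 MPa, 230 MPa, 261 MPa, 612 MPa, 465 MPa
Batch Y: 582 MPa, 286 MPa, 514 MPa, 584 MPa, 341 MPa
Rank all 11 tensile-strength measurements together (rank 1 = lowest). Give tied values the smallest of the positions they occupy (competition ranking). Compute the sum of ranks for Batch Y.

35

Sorted (ascending): 230, 261, 261, 286, 341, 465, 514, 524, 582, 584, 612
The 2 values of 261 occupy positions 2–3 → each gets rank 2.
Batch Y values → pooled ranks: 582→9, 286→4, 514→7, 584→10, 341→5
Rank sum = 9 + 4 + 7 + 10 + 5 = 35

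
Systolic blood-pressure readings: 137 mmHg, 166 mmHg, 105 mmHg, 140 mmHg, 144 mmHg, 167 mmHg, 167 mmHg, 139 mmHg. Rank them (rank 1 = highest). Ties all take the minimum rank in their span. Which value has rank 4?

Sorted (descending): 167, 167, 166, 144, 140, 139, 137, 105
The 2 values of 167 occupy positions 1–2 → each gets rank 1.
Rank 4 → value 144.

144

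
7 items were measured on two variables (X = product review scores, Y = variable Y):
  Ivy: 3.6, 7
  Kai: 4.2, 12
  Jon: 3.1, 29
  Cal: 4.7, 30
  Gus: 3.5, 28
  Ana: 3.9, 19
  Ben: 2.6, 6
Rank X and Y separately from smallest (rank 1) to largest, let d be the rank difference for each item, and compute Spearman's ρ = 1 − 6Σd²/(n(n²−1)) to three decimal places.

Ranks of variable 1: 4, 6, 2, 7, 3, 5, 1
Ranks of variable 2: 2, 3, 6, 7, 5, 4, 1
d = r₁ − r₂: 2, 3, -4, 0, -2, 1, 0
d²: 4, 9, 16, 0, 4, 1, 0; Σd² = 34
ρ = 1 − 6·34/(7·48) = 1 − 204/336 = 0.393

0.393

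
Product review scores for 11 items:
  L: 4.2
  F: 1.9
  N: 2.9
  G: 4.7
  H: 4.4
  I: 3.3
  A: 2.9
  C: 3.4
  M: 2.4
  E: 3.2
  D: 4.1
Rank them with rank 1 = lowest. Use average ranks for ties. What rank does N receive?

Sorted (ascending): 1.9, 2.4, 2.9, 2.9, 3.2, 3.3, 3.4, 4.1, 4.2, 4.4, 4.7
The 2 values of 2.9 occupy positions 3–4 → average rank (3+4)/2 = 3.5.
N has value 2.9 → rank 3.5.

3.5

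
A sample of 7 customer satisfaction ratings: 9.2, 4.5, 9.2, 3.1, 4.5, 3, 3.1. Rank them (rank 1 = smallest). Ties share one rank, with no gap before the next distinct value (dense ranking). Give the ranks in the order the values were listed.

Sorted (ascending): 3, 3.1, 3.1, 4.5, 4.5, 9.2, 9.2
The 2 values of 3.1 share dense rank 2.
The 2 values of 4.5 share dense rank 3.
The 2 values of 9.2 share dense rank 4.
Remaining distinct values take the next consecutive integers.

4, 3, 4, 2, 3, 1, 2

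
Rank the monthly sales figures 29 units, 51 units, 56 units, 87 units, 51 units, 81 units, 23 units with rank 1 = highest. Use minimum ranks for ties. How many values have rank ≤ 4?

Sorted (descending): 87, 81, 56, 51, 51, 29, 23
The 2 values of 51 occupy positions 4–5 → each gets rank 4.
Ranks ≤ 4: {1, 2, 3, 4, 4} → 5 values.

5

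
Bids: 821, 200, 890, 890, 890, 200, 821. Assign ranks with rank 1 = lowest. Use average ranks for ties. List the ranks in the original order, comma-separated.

3.5, 1.5, 6, 6, 6, 1.5, 3.5

Sorted (ascending): 200, 200, 821, 821, 890, 890, 890
The 2 values of 200 occupy positions 1–2 → average rank (1+2)/2 = 1.5.
The 2 values of 821 occupy positions 3–4 → average rank (3+4)/2 = 3.5.
The 3 values of 890 occupy positions 5–7 → average rank 6.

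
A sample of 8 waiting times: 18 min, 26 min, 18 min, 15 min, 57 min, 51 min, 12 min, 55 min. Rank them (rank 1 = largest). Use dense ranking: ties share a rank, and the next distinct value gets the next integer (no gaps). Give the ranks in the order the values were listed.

Sorted (descending): 57, 55, 51, 26, 18, 18, 15, 12
The 2 values of 18 share dense rank 5.
Remaining distinct values take the next consecutive integers.

5, 4, 5, 6, 1, 3, 7, 2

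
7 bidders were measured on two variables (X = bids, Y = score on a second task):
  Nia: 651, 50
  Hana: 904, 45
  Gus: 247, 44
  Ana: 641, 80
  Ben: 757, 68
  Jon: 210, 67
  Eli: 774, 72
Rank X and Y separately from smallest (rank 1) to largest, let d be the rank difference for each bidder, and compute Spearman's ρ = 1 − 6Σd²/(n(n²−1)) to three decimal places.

0.071

Ranks of variable 1: 4, 7, 2, 3, 5, 1, 6
Ranks of variable 2: 3, 2, 1, 7, 5, 4, 6
d = r₁ − r₂: 1, 5, 1, -4, 0, -3, 0
d²: 1, 25, 1, 16, 0, 9, 0; Σd² = 52
ρ = 1 − 6·52/(7·48) = 1 − 312/336 = 0.071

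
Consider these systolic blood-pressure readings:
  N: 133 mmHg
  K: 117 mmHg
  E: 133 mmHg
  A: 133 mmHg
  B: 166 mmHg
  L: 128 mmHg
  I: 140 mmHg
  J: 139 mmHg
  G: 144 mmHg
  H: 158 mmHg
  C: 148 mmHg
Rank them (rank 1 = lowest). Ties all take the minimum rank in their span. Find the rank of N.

3

Sorted (ascending): 117, 128, 133, 133, 133, 139, 140, 144, 148, 158, 166
The 3 values of 133 occupy positions 3–5 → each gets rank 3.
N has value 133 mmHg → rank 3.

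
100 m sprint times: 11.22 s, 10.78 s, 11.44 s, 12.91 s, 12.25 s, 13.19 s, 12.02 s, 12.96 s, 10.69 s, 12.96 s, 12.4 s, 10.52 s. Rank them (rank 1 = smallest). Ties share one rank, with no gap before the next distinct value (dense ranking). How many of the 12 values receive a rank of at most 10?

Sorted (ascending): 10.52, 10.69, 10.78, 11.22, 11.44, 12.02, 12.25, 12.4, 12.91, 12.96, 12.96, 13.19
The 2 values of 12.96 share dense rank 10.
Remaining distinct values take the next consecutive integers.
Ranks ≤ 10: {1, 2, 3, 4, 5, 6, 7, 8, 9, 10, 10} → 11 values.

11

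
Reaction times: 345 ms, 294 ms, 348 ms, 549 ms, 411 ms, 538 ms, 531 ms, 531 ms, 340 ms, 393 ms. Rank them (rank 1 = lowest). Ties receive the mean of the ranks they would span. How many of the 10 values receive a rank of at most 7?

6

Sorted (ascending): 294, 340, 345, 348, 393, 411, 531, 531, 538, 549
The 2 values of 531 occupy positions 7–8 → average rank (7+8)/2 = 7.5.
Ranks ≤ 7: {1, 2, 3, 4, 5, 6} → 6 values.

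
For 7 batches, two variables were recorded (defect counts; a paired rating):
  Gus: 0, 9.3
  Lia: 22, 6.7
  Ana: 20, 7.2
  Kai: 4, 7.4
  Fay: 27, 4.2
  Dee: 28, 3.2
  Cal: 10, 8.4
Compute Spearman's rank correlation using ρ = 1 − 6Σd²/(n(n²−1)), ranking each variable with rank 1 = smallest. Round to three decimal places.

Ranks of variable 1: 1, 5, 4, 2, 6, 7, 3
Ranks of variable 2: 7, 3, 4, 5, 2, 1, 6
d = r₁ − r₂: -6, 2, 0, -3, 4, 6, -3
d²: 36, 4, 0, 9, 16, 36, 9; Σd² = 110
ρ = 1 − 6·110/(7·48) = 1 − 660/336 = -0.964

-0.964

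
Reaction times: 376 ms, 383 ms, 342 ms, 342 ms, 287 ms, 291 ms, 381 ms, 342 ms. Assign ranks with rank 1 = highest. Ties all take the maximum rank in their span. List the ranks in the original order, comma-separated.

3, 1, 6, 6, 8, 7, 2, 6

Sorted (descending): 383, 381, 376, 342, 342, 342, 291, 287
The 3 values of 342 occupy positions 4–6 → each gets rank 6.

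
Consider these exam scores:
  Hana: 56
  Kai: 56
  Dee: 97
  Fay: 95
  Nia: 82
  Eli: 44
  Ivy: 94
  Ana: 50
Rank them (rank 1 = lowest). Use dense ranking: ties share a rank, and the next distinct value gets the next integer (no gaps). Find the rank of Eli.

1

Sorted (ascending): 44, 50, 56, 56, 82, 94, 95, 97
The 2 values of 56 share dense rank 3.
Remaining distinct values take the next consecutive integers.
Eli has value 44 → rank 1.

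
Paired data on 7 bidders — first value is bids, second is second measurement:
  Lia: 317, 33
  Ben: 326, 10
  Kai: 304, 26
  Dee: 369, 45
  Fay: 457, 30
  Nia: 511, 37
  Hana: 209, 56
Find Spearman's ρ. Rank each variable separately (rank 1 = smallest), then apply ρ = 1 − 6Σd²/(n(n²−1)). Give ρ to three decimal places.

-0.071

Ranks of variable 1: 3, 4, 2, 5, 6, 7, 1
Ranks of variable 2: 4, 1, 2, 6, 3, 5, 7
d = r₁ − r₂: -1, 3, 0, -1, 3, 2, -6
d²: 1, 9, 0, 1, 9, 4, 36; Σd² = 60
ρ = 1 − 6·60/(7·48) = 1 − 360/336 = -0.071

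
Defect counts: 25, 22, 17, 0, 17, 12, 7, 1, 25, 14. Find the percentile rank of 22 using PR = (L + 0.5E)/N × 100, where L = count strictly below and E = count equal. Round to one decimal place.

75.0

N = 10.
Strictly below 22: 7. Equal to 22: 1.
PR = (7 + 0.5·1)/10 × 100 = 75.0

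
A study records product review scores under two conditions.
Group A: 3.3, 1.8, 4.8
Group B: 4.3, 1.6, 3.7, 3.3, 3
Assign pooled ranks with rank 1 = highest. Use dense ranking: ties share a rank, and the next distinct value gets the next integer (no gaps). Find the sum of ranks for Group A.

11

Sorted (descending): 4.8, 4.3, 3.7, 3.3, 3.3, 3, 1.8, 1.6
The 2 values of 3.3 share dense rank 4.
Remaining distinct values take the next consecutive integers.
Group A values → pooled ranks: 3.3→4, 1.8→6, 4.8→1
Rank sum = 4 + 6 + 1 = 11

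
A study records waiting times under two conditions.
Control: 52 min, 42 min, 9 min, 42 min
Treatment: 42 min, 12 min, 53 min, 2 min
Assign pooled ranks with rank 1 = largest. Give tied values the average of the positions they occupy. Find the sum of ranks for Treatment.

Sorted (descending): 53, 52, 42, 42, 42, 12, 9, 2
The 3 values of 42 occupy positions 3–5 → average rank 4.
Treatment values → pooled ranks: 42→4, 12→6, 53→1, 2→8
Rank sum = 4 + 6 + 1 + 8 = 19

19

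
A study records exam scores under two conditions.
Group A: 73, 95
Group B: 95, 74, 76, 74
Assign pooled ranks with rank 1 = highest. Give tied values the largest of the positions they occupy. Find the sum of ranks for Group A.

Sorted (descending): 95, 95, 76, 74, 74, 73
The 2 values of 95 occupy positions 1–2 → each gets rank 2.
The 2 values of 74 occupy positions 4–5 → each gets rank 5.
Group A values → pooled ranks: 73→6, 95→2
Rank sum = 6 + 2 = 8

8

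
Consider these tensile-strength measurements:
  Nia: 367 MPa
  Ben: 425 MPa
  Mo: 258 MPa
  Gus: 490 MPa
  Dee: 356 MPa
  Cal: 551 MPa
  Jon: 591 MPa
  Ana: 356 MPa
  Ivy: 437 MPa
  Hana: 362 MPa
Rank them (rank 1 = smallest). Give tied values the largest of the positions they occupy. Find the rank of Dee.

3

Sorted (ascending): 258, 356, 356, 362, 367, 425, 437, 490, 551, 591
The 2 values of 356 occupy positions 2–3 → each gets rank 3.
Dee has value 356 MPa → rank 3.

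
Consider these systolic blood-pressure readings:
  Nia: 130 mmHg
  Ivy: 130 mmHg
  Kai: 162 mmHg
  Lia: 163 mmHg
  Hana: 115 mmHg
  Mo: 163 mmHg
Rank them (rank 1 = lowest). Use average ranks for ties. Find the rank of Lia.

Sorted (ascending): 115, 130, 130, 162, 163, 163
The 2 values of 130 occupy positions 2–3 → average rank (2+3)/2 = 2.5.
The 2 values of 163 occupy positions 5–6 → average rank (5+6)/2 = 5.5.
Lia has value 163 mmHg → rank 5.5.

5.5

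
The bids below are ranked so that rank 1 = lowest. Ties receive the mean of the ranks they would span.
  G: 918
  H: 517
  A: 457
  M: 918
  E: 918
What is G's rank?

4

Sorted (ascending): 457, 517, 918, 918, 918
The 3 values of 918 occupy positions 3–5 → average rank 4.
G has value 918 → rank 4.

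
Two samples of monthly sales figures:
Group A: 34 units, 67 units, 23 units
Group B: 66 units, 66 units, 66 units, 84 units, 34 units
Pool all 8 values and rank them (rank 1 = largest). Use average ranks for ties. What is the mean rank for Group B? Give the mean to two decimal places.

3.90

Sorted (descending): 84, 67, 66, 66, 66, 34, 34, 23
The 3 values of 66 occupy positions 3–5 → average rank 4.
The 2 values of 34 occupy positions 6–7 → average rank (6+7)/2 = 6.5.
Group B values → pooled ranks: 66→4, 66→4, 66→4, 84→1, 34→6.5
Mean rank = (4 + 4 + 4 + 1 + 6.5) / 5 = 3.90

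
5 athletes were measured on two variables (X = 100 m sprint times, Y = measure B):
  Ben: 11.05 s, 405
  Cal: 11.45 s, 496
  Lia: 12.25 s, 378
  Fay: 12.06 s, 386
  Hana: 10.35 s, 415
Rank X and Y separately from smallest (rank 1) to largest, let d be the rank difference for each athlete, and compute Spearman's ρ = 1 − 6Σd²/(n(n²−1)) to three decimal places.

Ranks of variable 1: 2, 3, 5, 4, 1
Ranks of variable 2: 3, 5, 1, 2, 4
d = r₁ − r₂: -1, -2, 4, 2, -3
d²: 1, 4, 16, 4, 9; Σd² = 34
ρ = 1 − 6·34/(5·24) = 1 − 204/120 = -0.700

-0.700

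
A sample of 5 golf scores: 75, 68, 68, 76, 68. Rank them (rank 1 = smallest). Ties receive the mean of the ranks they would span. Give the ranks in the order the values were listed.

4, 2, 2, 5, 2

Sorted (ascending): 68, 68, 68, 75, 76
The 3 values of 68 occupy positions 1–3 → average rank 2.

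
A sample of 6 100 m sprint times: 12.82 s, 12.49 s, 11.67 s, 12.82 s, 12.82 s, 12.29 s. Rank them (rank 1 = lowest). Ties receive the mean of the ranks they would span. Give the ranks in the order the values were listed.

Sorted (ascending): 11.67, 12.29, 12.49, 12.82, 12.82, 12.82
The 3 values of 12.82 occupy positions 4–6 → average rank 5.

5, 3, 1, 5, 5, 2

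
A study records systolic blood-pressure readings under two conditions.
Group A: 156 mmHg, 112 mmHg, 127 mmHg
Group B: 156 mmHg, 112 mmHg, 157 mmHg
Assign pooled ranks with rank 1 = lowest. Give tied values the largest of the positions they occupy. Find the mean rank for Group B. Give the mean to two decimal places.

4.33

Sorted (ascending): 112, 112, 127, 156, 156, 157
The 2 values of 112 occupy positions 1–2 → each gets rank 2.
The 2 values of 156 occupy positions 4–5 → each gets rank 5.
Group B values → pooled ranks: 156→5, 112→2, 157→6
Mean rank = (5 + 2 + 6) / 3 = 4.33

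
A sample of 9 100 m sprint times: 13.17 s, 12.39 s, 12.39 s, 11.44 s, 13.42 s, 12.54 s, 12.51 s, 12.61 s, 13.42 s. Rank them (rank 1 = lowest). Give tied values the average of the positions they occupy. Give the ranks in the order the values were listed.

7, 2.5, 2.5, 1, 8.5, 5, 4, 6, 8.5

Sorted (ascending): 11.44, 12.39, 12.39, 12.51, 12.54, 12.61, 13.17, 13.42, 13.42
The 2 values of 12.39 occupy positions 2–3 → average rank (2+3)/2 = 2.5.
The 2 values of 13.42 occupy positions 8–9 → average rank (8+9)/2 = 8.5.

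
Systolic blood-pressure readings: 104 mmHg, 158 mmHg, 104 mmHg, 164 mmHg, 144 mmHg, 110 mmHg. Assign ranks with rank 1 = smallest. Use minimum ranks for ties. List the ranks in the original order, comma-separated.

1, 5, 1, 6, 4, 3

Sorted (ascending): 104, 104, 110, 144, 158, 164
The 2 values of 104 occupy positions 1–2 → each gets rank 1.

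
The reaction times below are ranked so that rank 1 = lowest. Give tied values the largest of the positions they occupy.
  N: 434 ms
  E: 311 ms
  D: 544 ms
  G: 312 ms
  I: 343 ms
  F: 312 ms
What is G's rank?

3

Sorted (ascending): 311, 312, 312, 343, 434, 544
The 2 values of 312 occupy positions 2–3 → each gets rank 3.
G has value 312 ms → rank 3.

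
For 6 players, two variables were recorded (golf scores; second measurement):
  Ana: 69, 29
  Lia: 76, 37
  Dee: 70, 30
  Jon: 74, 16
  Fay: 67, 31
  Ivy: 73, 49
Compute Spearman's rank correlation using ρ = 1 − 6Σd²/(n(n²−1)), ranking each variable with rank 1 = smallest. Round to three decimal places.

Ranks of variable 1: 2, 6, 3, 5, 1, 4
Ranks of variable 2: 2, 5, 3, 1, 4, 6
d = r₁ − r₂: 0, 1, 0, 4, -3, -2
d²: 0, 1, 0, 16, 9, 4; Σd² = 30
ρ = 1 − 6·30/(6·35) = 1 − 180/210 = 0.143

0.143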